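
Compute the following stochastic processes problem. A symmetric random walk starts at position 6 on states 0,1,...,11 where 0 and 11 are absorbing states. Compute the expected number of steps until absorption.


For symmetric RW on 0,...,N with absorbing barriers, E(i) = i*(N-i)
E(6) = 6 * 5 = 30

30


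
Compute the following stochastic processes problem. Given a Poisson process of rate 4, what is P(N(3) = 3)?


P(N(t)=k) = (lambda*t)^k * exp(-lambda*t) / k!
lambda*t = 12
= 12^3 * exp(-12) / 3!
= 1728 * 6.1442e-06 / 6
= 0.0018

0.0018


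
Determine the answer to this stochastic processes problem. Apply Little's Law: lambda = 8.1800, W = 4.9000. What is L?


Little's Law: L = lambda * W
= 8.1800 * 4.9000
= 40.0820

40.0820


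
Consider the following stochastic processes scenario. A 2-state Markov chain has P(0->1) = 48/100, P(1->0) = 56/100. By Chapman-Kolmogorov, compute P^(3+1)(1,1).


P^4 = P^3 * P^1
Computing via matrix multiplication of the transition matrix.
Entry (1,1) of P^4 = 0.4615

0.4615


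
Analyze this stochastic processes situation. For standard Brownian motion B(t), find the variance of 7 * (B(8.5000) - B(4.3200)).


Var(alpha*(B(t)-B(s))) = alpha^2 * (t-s)
= 7^2 * (8.5000 - 4.3200)
= 49 * 4.1800
= 204.8200

204.8200


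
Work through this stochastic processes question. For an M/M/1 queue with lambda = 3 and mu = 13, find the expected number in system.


rho = 3/13 = 0.2308
L = rho/(1-rho)
= 0.2308/0.7692
= 0.3000

0.3000


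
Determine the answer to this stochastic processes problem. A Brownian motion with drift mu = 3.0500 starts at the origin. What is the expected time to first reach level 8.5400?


Expected first passage time = a/mu
= 8.5400/3.0500
= 2.8000

2.8000


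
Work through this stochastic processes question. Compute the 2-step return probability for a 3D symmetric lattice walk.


P(return in 2 steps) = P(reverse first step) = 1/(2d)
= 1/6
= 0.1667

0.1667


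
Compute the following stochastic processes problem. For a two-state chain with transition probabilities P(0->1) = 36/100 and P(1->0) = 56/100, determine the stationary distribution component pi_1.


Stationary distribution: pi_0 = p10/(p01+p10), pi_1 = p01/(p01+p10)
p01 = 0.3600, p10 = 0.5600
pi_1 = 0.3913

0.3913


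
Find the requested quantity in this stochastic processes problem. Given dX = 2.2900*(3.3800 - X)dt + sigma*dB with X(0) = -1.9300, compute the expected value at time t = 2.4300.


E[X(t)] = mu + (X(0) - mu)*exp(-theta*t)
= 3.3800 + (-1.9300 - 3.3800)*exp(-2.2900*2.4300)
= 3.3800 + -5.3100 * 0.0038
= 3.3597

3.3597


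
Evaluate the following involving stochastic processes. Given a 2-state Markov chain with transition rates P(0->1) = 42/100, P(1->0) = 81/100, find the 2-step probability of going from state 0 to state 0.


Computing P^2 by matrix multiplication.
P = [[0.5800, 0.4200], [0.8100, 0.1900]]
After raising P to the power 2:
P^2(0,0) = 0.6766

0.6766


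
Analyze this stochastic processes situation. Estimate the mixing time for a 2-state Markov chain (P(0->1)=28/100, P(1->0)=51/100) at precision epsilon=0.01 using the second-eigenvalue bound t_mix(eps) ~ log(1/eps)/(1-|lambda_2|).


lambda_2 = |1 - p01 - p10| = |1 - 0.2800 - 0.5100| = 0.2100
t_mix ~ log(1/eps)/(1 - |lambda_2|)
= log(100)/(1 - 0.2100) = 4.6052/0.7900
= 5.8293

5.8293


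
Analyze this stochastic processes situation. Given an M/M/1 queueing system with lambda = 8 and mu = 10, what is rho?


rho = lambda/mu
= 8/10
= 0.8000

0.8000


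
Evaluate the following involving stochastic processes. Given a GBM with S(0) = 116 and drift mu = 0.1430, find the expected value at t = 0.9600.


E[S(t)] = S(0) * exp(mu * t)
= 116 * exp(0.1430 * 0.9600)
= 116 * 1.1471
= 133.0693

133.0693


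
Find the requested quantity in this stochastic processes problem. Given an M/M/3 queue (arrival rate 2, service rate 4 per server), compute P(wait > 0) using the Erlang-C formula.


a = lambda/mu = 0.5000
rho = a/c = 0.1667
Erlang-C formula applied:
C(c,a) = 0.0152

0.0152


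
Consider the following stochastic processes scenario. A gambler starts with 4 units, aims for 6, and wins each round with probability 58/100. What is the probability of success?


Gambler's ruin formula:
r = q/p = 0.4200/0.5800 = 0.7241
P(win) = (1 - r^i)/(1 - r^N)
= (1 - 0.7241^4)/(1 - 0.7241^6)
= 0.8472

0.8472


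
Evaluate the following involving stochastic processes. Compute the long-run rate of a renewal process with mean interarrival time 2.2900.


Long-run renewal rate = 1/E(X)
= 1/2.2900
= 0.4367

0.4367


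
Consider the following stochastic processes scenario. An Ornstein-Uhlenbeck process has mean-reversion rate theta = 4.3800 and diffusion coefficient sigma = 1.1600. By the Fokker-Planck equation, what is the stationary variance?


Stationary variance = sigma^2 / (2*theta)
= 1.1600^2 / (2*4.3800)
= 1.3456 / 8.7600
= 0.1536

0.1536


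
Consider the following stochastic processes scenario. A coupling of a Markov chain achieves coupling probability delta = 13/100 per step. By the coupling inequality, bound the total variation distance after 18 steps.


TV distance bound <= (1-delta)^n
= (1 - 0.1300)^18
= 0.8700^18
= 0.0815

0.0815


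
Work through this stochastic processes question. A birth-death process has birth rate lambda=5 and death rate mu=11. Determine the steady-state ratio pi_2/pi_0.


For birth-death process, pi_n/pi_0 = (lambda/mu)^n
= (5/11)^2
= 0.2066

0.2066


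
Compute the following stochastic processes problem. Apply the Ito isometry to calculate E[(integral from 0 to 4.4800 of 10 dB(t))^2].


By Ito isometry: E[(int f dB)^2] = int f^2 dt
= 10^2 * 4.4800
= 100 * 4.4800 = 448.0000

448.0000


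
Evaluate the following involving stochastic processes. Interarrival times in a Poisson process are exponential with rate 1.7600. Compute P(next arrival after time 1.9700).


P(X > t) = exp(-lambda * t)
= exp(-1.7600 * 1.9700)
= exp(-3.4672) = 0.0312

0.0312


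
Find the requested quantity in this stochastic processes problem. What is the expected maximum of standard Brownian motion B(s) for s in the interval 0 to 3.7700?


E(max B(s)) = sqrt(2t/pi)
= sqrt(2*3.7700/pi)
= sqrt(2.4001)
= 1.5492

1.5492


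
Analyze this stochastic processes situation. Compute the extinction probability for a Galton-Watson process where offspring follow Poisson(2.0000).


Since mu = 2.0000 > 1, extinction prob q < 1.
Solve s = exp(mu*(s-1)) iteratively.
q = 0.2032

0.2032


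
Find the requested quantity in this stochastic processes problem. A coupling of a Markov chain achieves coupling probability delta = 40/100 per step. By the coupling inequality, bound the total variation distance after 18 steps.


TV distance bound <= (1-delta)^n
= (1 - 0.4000)^18
= 0.6000^18
= 1.0156e-04

1.0156e-04


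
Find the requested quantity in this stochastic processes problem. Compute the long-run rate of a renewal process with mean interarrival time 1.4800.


Long-run renewal rate = 1/E(X)
= 1/1.4800
= 0.6757

0.6757


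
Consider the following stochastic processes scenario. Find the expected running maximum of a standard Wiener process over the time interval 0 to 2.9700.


E(max B(s)) = sqrt(2t/pi)
= sqrt(2*2.9700/pi)
= sqrt(1.8908)
= 1.3750

1.3750


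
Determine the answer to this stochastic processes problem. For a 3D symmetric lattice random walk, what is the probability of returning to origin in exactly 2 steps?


P(return in 2 steps) = P(reverse first step) = 1/(2d)
= 1/6
= 0.1667

0.1667


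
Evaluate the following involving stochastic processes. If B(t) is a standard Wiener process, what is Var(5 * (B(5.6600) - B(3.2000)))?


Var(alpha*(B(t)-B(s))) = alpha^2 * (t-s)
= 5^2 * (5.6600 - 3.2000)
= 25 * 2.4600
= 61.5000

61.5000


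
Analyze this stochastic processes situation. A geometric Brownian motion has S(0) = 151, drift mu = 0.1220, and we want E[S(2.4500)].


E[S(t)] = S(0) * exp(mu * t)
= 151 * exp(0.1220 * 2.4500)
= 151 * 1.3484
= 203.6046

203.6046


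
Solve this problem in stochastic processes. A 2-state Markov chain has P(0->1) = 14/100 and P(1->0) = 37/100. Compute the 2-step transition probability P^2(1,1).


Computing P^2 by matrix multiplication.
P = [[0.8600, 0.1400], [0.3700, 0.6300]]
After raising P to the power 2:
P^2(1,1) = 0.4487

0.4487


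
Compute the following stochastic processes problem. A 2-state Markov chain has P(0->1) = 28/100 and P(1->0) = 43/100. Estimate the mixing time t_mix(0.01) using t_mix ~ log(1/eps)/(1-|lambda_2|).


lambda_2 = |1 - p01 - p10| = |1 - 0.2800 - 0.4300| = 0.2900
t_mix ~ log(1/eps)/(1 - |lambda_2|)
= log(100)/(1 - 0.2900) = 4.6052/0.7100
= 6.4862

6.4862


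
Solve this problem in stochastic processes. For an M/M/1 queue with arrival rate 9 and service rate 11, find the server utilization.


rho = lambda/mu
= 9/11
= 0.8182

0.8182


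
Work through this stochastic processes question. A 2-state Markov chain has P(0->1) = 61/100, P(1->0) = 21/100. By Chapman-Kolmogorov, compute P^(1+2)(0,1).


P^3 = P^1 * P^2
Computing via matrix multiplication of the transition matrix.
Entry (0,1) of P^3 = 0.7396

0.7396


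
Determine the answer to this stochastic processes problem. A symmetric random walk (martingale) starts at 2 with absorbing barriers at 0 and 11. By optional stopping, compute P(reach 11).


By optional stopping theorem: E(M at tau) = M(0) = 2
P(hit 11)*11 + P(hit 0)*0 = 2
P(hit 11) = (2 - 0)/(11 - 0) = 2/11 = 0.1818

0.1818


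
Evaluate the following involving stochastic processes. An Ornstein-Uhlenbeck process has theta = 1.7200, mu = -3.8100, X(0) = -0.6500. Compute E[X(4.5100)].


E[X(t)] = mu + (X(0) - mu)*exp(-theta*t)
= -3.8100 + (-0.6500 - -3.8100)*exp(-1.7200*4.5100)
= -3.8100 + 3.1600 * 4.2765e-04
= -3.8086

-3.8086


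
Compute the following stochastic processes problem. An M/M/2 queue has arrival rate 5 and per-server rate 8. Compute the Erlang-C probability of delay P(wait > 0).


a = lambda/mu = 0.6250
rho = a/c = 0.3125
Erlang-C formula applied:
C(c,a) = 0.1488

0.1488


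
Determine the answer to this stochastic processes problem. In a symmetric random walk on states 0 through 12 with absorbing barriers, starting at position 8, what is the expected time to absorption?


For symmetric RW on 0,...,N with absorbing barriers, E(i) = i*(N-i)
E(8) = 8 * 4 = 32

32


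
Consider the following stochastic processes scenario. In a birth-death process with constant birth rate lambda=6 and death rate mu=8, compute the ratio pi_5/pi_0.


For birth-death process, pi_n/pi_0 = (lambda/mu)^n
= (6/8)^5
= 0.2373

0.2373


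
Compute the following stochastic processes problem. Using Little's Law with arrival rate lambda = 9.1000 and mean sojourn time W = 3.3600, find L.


Little's Law: L = lambda * W
= 9.1000 * 3.3600
= 30.5760

30.5760


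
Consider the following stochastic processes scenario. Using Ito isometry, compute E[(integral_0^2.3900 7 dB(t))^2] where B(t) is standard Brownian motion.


By Ito isometry: E[(int f dB)^2] = int f^2 dt
= 7^2 * 2.3900
= 49 * 2.3900 = 117.1100

117.1100


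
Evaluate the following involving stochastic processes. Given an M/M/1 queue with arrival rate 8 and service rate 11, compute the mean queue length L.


rho = 8/11 = 0.7273
L = rho/(1-rho)
= 0.7273/0.2727
= 2.6667

2.6667


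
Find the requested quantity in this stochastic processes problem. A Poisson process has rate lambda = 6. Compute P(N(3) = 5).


P(N(t)=k) = (lambda*t)^k * exp(-lambda*t) / k!
lambda*t = 18
= 18^5 * exp(-18) / 5!
= 1889568 * 1.5230e-08 / 120
= 2.3982e-04

2.3982e-04


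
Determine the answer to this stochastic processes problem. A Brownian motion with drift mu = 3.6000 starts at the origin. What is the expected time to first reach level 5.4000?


Expected first passage time = a/mu
= 5.4000/3.6000
= 1.5000

1.5000


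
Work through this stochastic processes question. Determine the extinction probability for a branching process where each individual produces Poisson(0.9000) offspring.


Since mu = 0.9000 <= 1, extinction probability = 1.

1.0000


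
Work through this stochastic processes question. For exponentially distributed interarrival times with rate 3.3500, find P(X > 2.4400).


P(X > t) = exp(-lambda * t)
= exp(-3.3500 * 2.4400)
= exp(-8.1740) = 2.8189e-04

2.8189e-04


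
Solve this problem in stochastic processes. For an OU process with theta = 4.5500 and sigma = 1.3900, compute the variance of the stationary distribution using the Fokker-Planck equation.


Stationary variance = sigma^2 / (2*theta)
= 1.3900^2 / (2*4.5500)
= 1.9321 / 9.1000
= 0.2123

0.2123


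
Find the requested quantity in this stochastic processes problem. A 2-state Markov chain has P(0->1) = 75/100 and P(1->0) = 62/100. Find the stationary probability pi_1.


Stationary distribution: pi_0 = p10/(p01+p10), pi_1 = p01/(p01+p10)
p01 = 0.7500, p10 = 0.6200
pi_1 = 0.5474

0.5474


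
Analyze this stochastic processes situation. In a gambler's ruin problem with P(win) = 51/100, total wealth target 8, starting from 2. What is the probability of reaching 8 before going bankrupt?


Gambler's ruin formula:
r = q/p = 0.4900/0.5100 = 0.9608
P(win) = (1 - r^i)/(1 - r^N)
= (1 - 0.9608^2)/(1 - 0.9608^8)
= 0.2808

0.2808


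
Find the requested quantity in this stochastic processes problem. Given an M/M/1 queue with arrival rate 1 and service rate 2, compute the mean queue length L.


rho = 1/2 = 0.5000
L = rho/(1-rho)
= 0.5000/0.5000
= 1.0000

1.0000


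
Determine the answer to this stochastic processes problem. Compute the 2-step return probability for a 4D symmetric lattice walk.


P(return in 2 steps) = P(reverse first step) = 1/(2d)
= 1/8
= 0.1250

0.1250


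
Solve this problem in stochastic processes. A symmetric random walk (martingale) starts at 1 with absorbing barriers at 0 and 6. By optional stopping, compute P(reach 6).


By optional stopping theorem: E(M at tau) = M(0) = 1
P(hit 6)*6 + P(hit 0)*0 = 1
P(hit 6) = (1 - 0)/(6 - 0) = 1/6 = 0.1667

0.1667


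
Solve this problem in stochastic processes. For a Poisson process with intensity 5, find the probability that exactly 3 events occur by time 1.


P(N(t)=k) = (lambda*t)^k * exp(-lambda*t) / k!
lambda*t = 5
= 5^3 * exp(-5) / 3!
= 125 * 0.0067 / 6
= 0.1404

0.1404


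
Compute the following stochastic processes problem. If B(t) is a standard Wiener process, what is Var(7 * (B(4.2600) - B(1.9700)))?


Var(alpha*(B(t)-B(s))) = alpha^2 * (t-s)
= 7^2 * (4.2600 - 1.9700)
= 49 * 2.2900
= 112.2100

112.2100


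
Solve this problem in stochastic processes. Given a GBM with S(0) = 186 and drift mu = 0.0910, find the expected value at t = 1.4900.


E[S(t)] = S(0) * exp(mu * t)
= 186 * exp(0.0910 * 1.4900)
= 186 * 1.1452
= 213.0095

213.0095


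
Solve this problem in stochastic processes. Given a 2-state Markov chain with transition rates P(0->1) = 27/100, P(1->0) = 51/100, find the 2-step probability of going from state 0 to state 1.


Computing P^2 by matrix multiplication.
P = [[0.7300, 0.2700], [0.5100, 0.4900]]
After raising P to the power 2:
P^2(0,1) = 0.3294

0.3294


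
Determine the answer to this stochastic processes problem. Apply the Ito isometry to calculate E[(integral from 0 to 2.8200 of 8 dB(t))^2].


By Ito isometry: E[(int f dB)^2] = int f^2 dt
= 8^2 * 2.8200
= 64 * 2.8200 = 180.4800

180.4800


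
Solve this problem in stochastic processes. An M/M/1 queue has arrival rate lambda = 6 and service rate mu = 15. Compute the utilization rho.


rho = lambda/mu
= 6/15
= 0.4000

0.4000


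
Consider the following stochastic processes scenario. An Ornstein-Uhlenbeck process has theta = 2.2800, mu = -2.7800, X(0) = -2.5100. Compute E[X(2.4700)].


E[X(t)] = mu + (X(0) - mu)*exp(-theta*t)
= -2.7800 + (-2.5100 - -2.7800)*exp(-2.2800*2.4700)
= -2.7800 + 0.2700 * 0.0036
= -2.7790

-2.7790


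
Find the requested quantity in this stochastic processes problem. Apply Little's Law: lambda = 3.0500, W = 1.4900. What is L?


Little's Law: L = lambda * W
= 3.0500 * 1.4900
= 4.5445

4.5445


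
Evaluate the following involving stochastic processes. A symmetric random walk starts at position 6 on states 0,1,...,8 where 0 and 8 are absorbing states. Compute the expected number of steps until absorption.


For symmetric RW on 0,...,N with absorbing barriers, E(i) = i*(N-i)
E(6) = 6 * 2 = 12

12


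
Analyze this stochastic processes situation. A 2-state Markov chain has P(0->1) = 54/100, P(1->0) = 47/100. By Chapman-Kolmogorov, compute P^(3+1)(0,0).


P^4 = P^3 * P^1
Computing via matrix multiplication of the transition matrix.
Entry (0,0) of P^4 = 0.4653

0.4653


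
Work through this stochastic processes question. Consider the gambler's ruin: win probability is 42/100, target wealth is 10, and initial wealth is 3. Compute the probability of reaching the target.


Gambler's ruin formula:
r = q/p = 0.5800/0.4200 = 1.3810
P(win) = (1 - r^i)/(1 - r^N)
= (1 - 1.3810^3)/(1 - 1.3810^10)
= 0.0674

0.0674


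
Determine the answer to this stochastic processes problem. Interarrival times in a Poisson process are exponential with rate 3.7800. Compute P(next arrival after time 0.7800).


P(X > t) = exp(-lambda * t)
= exp(-3.7800 * 0.7800)
= exp(-2.9484) = 0.0524

0.0524


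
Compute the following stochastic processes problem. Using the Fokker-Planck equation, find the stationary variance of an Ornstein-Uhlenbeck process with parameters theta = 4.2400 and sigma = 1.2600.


Stationary variance = sigma^2 / (2*theta)
= 1.2600^2 / (2*4.2400)
= 1.5876 / 8.4800
= 0.1872

0.1872


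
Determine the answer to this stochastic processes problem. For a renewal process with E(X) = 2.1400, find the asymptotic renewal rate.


Long-run renewal rate = 1/E(X)
= 1/2.1400
= 0.4673

0.4673


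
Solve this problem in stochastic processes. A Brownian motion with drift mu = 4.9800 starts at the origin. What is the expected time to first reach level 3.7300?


Expected first passage time = a/mu
= 3.7300/4.9800
= 0.7490

0.7490


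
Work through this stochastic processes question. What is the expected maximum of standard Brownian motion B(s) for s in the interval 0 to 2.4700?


E(max B(s)) = sqrt(2t/pi)
= sqrt(2*2.4700/pi)
= sqrt(1.5725)
= 1.2540

1.2540


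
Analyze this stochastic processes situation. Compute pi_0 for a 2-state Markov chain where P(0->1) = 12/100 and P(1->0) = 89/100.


Stationary distribution: pi_0 = p10/(p01+p10), pi_1 = p01/(p01+p10)
p01 = 0.1200, p10 = 0.8900
pi_0 = 0.8812

0.8812


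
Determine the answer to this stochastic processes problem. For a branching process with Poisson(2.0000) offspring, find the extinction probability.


Since mu = 2.0000 > 1, extinction prob q < 1.
Solve s = exp(mu*(s-1)) iteratively.
q = 0.2032

0.2032


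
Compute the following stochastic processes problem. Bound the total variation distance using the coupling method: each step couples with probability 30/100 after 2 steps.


TV distance bound <= (1-delta)^n
= (1 - 0.3000)^2
= 0.7000^2
= 0.4900

0.4900


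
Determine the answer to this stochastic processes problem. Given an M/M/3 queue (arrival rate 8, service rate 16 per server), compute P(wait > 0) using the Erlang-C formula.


a = lambda/mu = 0.5000
rho = a/c = 0.1667
Erlang-C formula applied:
C(c,a) = 0.0152

0.0152


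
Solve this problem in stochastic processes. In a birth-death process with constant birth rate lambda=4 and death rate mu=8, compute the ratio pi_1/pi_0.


For birth-death process, pi_n/pi_0 = (lambda/mu)^n
= (4/8)^1
= 0.5000

0.5000


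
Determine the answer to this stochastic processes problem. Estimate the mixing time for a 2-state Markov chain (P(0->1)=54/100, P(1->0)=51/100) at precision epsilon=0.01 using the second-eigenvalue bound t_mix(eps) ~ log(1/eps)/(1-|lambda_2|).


lambda_2 = |1 - p01 - p10| = |1 - 0.5400 - 0.5100| = 0.0500
t_mix ~ log(1/eps)/(1 - |lambda_2|)
= log(100)/(1 - 0.0500) = 4.6052/0.9500
= 4.8475

4.8475


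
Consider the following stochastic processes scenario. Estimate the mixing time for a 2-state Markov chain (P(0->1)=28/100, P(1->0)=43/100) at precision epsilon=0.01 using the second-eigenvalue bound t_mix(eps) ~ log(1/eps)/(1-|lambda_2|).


lambda_2 = |1 - p01 - p10| = |1 - 0.2800 - 0.4300| = 0.2900
t_mix ~ log(1/eps)/(1 - |lambda_2|)
= log(100)/(1 - 0.2900) = 4.6052/0.7100
= 6.4862

6.4862


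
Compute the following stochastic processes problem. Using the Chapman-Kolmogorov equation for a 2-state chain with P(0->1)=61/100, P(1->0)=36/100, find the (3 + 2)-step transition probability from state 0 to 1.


P^5 = P^3 * P^2
Computing via matrix multiplication of the transition matrix.
Entry (0,1) of P^5 = 0.6289

0.6289


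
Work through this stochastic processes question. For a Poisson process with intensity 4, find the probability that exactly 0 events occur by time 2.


P(N(t)=k) = (lambda*t)^k * exp(-lambda*t) / k!
lambda*t = 8
= 8^0 * exp(-8) / 0!
= 1 * 3.3546e-04 / 1
= 3.3546e-04

3.3546e-04


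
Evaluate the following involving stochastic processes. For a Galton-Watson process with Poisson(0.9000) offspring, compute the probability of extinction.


Since mu = 0.9000 <= 1, extinction probability = 1.

1.0000


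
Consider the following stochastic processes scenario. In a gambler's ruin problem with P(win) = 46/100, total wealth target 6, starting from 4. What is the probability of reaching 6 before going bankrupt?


Gambler's ruin formula:
r = q/p = 0.5400/0.4600 = 1.1739
P(win) = (1 - r^i)/(1 - r^N)
= (1 - 1.1739^4)/(1 - 1.1739^6)
= 0.5560

0.5560


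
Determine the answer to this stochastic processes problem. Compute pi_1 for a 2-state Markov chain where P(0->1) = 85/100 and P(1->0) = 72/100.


Stationary distribution: pi_0 = p10/(p01+p10), pi_1 = p01/(p01+p10)
p01 = 0.8500, p10 = 0.7200
pi_1 = 0.5414

0.5414


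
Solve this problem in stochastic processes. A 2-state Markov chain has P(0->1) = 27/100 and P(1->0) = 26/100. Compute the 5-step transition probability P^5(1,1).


Computing P^5 by matrix multiplication.
P = [[0.7300, 0.2700], [0.2600, 0.7400]]
After raising P to the power 5:
P^5(1,1) = 0.5207

0.5207


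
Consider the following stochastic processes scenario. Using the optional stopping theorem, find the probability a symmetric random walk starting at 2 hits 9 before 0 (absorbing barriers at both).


By optional stopping theorem: E(M at tau) = M(0) = 2
P(hit 9)*9 + P(hit 0)*0 = 2
P(hit 9) = (2 - 0)/(9 - 0) = 2/9 = 0.2222

0.2222


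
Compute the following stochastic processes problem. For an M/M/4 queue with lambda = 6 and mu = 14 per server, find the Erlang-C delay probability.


a = lambda/mu = 0.4286
rho = a/c = 0.1071
Erlang-C formula applied:
C(c,a) = 0.0010

0.0010


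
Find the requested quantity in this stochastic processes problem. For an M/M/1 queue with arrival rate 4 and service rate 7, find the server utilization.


rho = lambda/mu
= 4/7
= 0.5714

0.5714


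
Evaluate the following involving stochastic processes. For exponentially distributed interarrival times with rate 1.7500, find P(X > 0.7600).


P(X > t) = exp(-lambda * t)
= exp(-1.7500 * 0.7600)
= exp(-1.3300) = 0.2645

0.2645


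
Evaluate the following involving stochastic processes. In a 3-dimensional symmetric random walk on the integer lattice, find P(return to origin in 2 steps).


P(return in 2 steps) = P(reverse first step) = 1/(2d)
= 1/6
= 0.1667

0.1667


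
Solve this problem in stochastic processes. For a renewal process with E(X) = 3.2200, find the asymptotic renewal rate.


Long-run renewal rate = 1/E(X)
= 1/3.2200
= 0.3106

0.3106


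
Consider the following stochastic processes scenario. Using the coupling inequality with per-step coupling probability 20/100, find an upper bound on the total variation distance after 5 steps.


TV distance bound <= (1-delta)^n
= (1 - 0.2000)^5
= 0.8000^5
= 0.3277

0.3277


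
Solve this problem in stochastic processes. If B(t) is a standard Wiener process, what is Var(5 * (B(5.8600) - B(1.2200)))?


Var(alpha*(B(t)-B(s))) = alpha^2 * (t-s)
= 5^2 * (5.8600 - 1.2200)
= 25 * 4.6400
= 116.0000

116.0000


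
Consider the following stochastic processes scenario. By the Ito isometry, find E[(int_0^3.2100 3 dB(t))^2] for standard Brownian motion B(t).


By Ito isometry: E[(int f dB)^2] = int f^2 dt
= 3^2 * 3.2100
= 9 * 3.2100 = 28.8900

28.8900


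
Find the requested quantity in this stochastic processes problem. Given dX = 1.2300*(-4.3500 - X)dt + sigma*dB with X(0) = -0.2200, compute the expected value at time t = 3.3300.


E[X(t)] = mu + (X(0) - mu)*exp(-theta*t)
= -4.3500 + (-0.2200 - -4.3500)*exp(-1.2300*3.3300)
= -4.3500 + 4.1300 * 0.0166
= -4.2813

-4.2813


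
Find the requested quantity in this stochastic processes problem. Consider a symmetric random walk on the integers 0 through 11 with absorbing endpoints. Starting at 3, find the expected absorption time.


For symmetric RW on 0,...,N with absorbing barriers, E(i) = i*(N-i)
E(3) = 3 * 8 = 24

24


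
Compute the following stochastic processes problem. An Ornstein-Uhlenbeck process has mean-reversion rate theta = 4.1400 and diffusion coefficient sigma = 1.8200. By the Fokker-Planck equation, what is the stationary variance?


Stationary variance = sigma^2 / (2*theta)
= 1.8200^2 / (2*4.1400)
= 3.3124 / 8.2800
= 0.4000

0.4000


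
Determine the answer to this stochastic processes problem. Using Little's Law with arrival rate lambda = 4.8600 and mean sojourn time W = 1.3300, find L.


Little's Law: L = lambda * W
= 4.8600 * 1.3300
= 6.4638

6.4638


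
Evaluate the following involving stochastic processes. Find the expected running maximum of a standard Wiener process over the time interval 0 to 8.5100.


E(max B(s)) = sqrt(2t/pi)
= sqrt(2*8.5100/pi)
= sqrt(5.4176)
= 2.3276

2.3276


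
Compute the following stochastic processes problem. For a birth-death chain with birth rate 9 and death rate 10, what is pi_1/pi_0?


For birth-death process, pi_n/pi_0 = (lambda/mu)^n
= (9/10)^1
= 0.9000

0.9000


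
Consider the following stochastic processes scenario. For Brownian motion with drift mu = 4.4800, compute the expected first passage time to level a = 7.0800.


Expected first passage time = a/mu
= 7.0800/4.4800
= 1.5804

1.5804


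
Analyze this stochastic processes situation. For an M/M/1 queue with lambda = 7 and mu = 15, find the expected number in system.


rho = 7/15 = 0.4667
L = rho/(1-rho)
= 0.4667/0.5333
= 0.8750

0.8750


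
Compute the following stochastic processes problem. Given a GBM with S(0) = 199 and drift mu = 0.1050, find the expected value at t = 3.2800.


E[S(t)] = S(0) * exp(mu * t)
= 199 * exp(0.1050 * 3.2800)
= 199 * 1.4111
= 280.8175

280.8175


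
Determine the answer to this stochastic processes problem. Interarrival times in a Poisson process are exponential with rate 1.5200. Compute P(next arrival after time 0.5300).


P(X > t) = exp(-lambda * t)
= exp(-1.5200 * 0.5300)
= exp(-0.8056) = 0.4468

0.4468


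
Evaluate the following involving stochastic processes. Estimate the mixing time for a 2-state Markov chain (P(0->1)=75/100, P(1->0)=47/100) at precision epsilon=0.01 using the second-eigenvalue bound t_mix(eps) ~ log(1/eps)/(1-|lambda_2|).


lambda_2 = |1 - p01 - p10| = |1 - 0.7500 - 0.4700| = 0.2200
t_mix ~ log(1/eps)/(1 - |lambda_2|)
= log(100)/(1 - 0.2200) = 4.6052/0.7800
= 5.9041

5.9041


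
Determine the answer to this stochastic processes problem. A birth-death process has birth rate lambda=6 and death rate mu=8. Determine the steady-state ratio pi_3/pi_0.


For birth-death process, pi_n/pi_0 = (lambda/mu)^n
= (6/8)^3
= 0.4219

0.4219


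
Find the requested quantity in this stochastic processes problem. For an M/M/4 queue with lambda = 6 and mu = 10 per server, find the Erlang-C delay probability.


a = lambda/mu = 0.6000
rho = a/c = 0.1500
Erlang-C formula applied:
C(c,a) = 0.0035

0.0035


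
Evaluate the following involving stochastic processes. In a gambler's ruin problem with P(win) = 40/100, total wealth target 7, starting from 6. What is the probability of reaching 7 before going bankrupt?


Gambler's ruin formula:
r = q/p = 0.6000/0.4000 = 1.5000
P(win) = (1 - r^i)/(1 - r^N)
= (1 - 1.5000^6)/(1 - 1.5000^7)
= 0.6459

0.6459


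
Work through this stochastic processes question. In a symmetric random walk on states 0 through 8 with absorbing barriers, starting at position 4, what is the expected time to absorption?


For symmetric RW on 0,...,N with absorbing barriers, E(i) = i*(N-i)
E(4) = 4 * 4 = 16

16


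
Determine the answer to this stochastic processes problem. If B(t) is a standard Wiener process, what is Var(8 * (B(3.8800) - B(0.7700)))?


Var(alpha*(B(t)-B(s))) = alpha^2 * (t-s)
= 8^2 * (3.8800 - 0.7700)
= 64 * 3.1100
= 199.0400

199.0400


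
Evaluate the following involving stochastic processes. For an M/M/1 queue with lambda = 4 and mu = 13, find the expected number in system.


rho = 4/13 = 0.3077
L = rho/(1-rho)
= 0.3077/0.6923
= 0.4444

0.4444


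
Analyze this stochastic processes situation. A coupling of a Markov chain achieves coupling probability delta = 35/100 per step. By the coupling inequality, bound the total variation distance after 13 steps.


TV distance bound <= (1-delta)^n
= (1 - 0.3500)^13
= 0.6500^13
= 0.0037

0.0037


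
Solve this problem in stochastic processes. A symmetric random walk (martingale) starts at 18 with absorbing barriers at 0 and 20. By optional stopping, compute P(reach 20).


By optional stopping theorem: E(M at tau) = M(0) = 18
P(hit 20)*20 + P(hit 0)*0 = 18
P(hit 20) = (18 - 0)/(20 - 0) = 9/10 = 0.9000

0.9000


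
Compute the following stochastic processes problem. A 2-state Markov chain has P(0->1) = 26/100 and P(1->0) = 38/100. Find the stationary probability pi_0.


Stationary distribution: pi_0 = p10/(p01+p10), pi_1 = p01/(p01+p10)
p01 = 0.2600, p10 = 0.3800
pi_0 = 0.5938

0.5938


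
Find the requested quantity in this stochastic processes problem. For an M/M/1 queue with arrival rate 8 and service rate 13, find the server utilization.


rho = lambda/mu
= 8/13
= 0.6154

0.6154


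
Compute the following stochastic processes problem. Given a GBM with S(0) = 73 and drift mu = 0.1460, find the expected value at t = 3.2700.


E[S(t)] = S(0) * exp(mu * t)
= 73 * exp(0.1460 * 3.2700)
= 73 * 1.6119
= 117.6695

117.6695


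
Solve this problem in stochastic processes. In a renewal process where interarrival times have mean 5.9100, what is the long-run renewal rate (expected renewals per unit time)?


Long-run renewal rate = 1/E(X)
= 1/5.9100
= 0.1692

0.1692


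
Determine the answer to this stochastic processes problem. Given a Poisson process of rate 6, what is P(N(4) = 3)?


P(N(t)=k) = (lambda*t)^k * exp(-lambda*t) / k!
lambda*t = 24
= 24^3 * exp(-24) / 3!
= 13824 * 3.7751e-11 / 6
= 8.6979e-08

8.6979e-08


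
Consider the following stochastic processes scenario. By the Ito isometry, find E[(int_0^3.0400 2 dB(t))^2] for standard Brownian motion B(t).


By Ito isometry: E[(int f dB)^2] = int f^2 dt
= 2^2 * 3.0400
= 4 * 3.0400 = 12.1600

12.1600


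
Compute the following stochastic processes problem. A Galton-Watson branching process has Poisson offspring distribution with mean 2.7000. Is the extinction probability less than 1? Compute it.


Since mu = 2.7000 > 1, extinction prob q < 1.
Solve s = exp(mu*(s-1)) iteratively.
q = 0.0844

0.0844


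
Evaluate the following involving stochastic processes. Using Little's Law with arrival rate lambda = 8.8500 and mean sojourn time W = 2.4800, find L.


Little's Law: L = lambda * W
= 8.8500 * 2.4800
= 21.9480

21.9480


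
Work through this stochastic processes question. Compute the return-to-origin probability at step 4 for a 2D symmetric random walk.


P = C(4,2)^2 / 4^4
= 6^2 / 256
= 36 / 256
= 0.1406

0.1406


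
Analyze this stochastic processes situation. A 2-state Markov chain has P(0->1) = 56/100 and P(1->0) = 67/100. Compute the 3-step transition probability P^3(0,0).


Computing P^3 by matrix multiplication.
P = [[0.4400, 0.5600], [0.6700, 0.3300]]
After raising P to the power 3:
P^3(0,0) = 0.5392

0.5392


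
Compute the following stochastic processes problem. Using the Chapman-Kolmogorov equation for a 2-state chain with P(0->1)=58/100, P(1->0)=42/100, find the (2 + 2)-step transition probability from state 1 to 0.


P^4 = P^2 * P^2
Computing via matrix multiplication of the transition matrix.
Entry (1,0) of P^4 = 0.4200

0.4200


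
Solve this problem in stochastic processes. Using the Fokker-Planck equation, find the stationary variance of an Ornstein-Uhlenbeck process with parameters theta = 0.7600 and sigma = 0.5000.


Stationary variance = sigma^2 / (2*theta)
= 0.5000^2 / (2*0.7600)
= 0.2500 / 1.5200
= 0.1645

0.1645


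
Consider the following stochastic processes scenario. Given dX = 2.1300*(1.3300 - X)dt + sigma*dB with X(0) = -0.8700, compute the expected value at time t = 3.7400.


E[X(t)] = mu + (X(0) - mu)*exp(-theta*t)
= 1.3300 + (-0.8700 - 1.3300)*exp(-2.1300*3.7400)
= 1.3300 + -2.2000 * 3.4700e-04
= 1.3292

1.3292


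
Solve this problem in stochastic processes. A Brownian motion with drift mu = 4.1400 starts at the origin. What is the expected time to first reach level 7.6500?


Expected first passage time = a/mu
= 7.6500/4.1400
= 1.8478

1.8478


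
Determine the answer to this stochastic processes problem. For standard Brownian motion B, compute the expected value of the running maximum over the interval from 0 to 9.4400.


E(max B(s)) = sqrt(2t/pi)
= sqrt(2*9.4400/pi)
= sqrt(6.0097)
= 2.4515

2.4515


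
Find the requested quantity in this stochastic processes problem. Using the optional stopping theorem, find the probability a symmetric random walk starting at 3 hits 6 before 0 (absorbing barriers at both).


By optional stopping theorem: E(M at tau) = M(0) = 3
P(hit 6)*6 + P(hit 0)*0 = 3
P(hit 6) = (3 - 0)/(6 - 0) = 1/2 = 0.5000

0.5000


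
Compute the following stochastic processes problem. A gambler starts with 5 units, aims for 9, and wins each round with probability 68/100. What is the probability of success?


Gambler's ruin formula:
r = q/p = 0.3200/0.6800 = 0.4706
P(win) = (1 - r^i)/(1 - r^N)
= (1 - 0.4706^5)/(1 - 0.4706^9)
= 0.9780

0.9780


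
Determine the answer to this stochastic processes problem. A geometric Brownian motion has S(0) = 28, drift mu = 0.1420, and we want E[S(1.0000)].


E[S(t)] = S(0) * exp(mu * t)
= 28 * exp(0.1420 * 1.0000)
= 28 * 1.1526
= 32.2721

32.2721


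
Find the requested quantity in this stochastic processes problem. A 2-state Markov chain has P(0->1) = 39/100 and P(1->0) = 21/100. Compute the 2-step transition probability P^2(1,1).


Computing P^2 by matrix multiplication.
P = [[0.6100, 0.3900], [0.2100, 0.7900]]
After raising P to the power 2:
P^2(1,1) = 0.7060

0.7060


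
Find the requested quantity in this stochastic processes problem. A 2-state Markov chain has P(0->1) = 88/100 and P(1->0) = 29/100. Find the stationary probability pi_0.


Stationary distribution: pi_0 = p10/(p01+p10), pi_1 = p01/(p01+p10)
p01 = 0.8800, p10 = 0.2900
pi_0 = 0.2479

0.2479


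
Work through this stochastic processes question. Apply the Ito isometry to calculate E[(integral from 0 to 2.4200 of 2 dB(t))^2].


By Ito isometry: E[(int f dB)^2] = int f^2 dt
= 2^2 * 2.4200
= 4 * 2.4200 = 9.6800

9.6800


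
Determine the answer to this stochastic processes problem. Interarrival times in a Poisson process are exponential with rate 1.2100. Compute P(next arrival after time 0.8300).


P(X > t) = exp(-lambda * t)
= exp(-1.2100 * 0.8300)
= exp(-1.0043) = 0.3663

0.3663


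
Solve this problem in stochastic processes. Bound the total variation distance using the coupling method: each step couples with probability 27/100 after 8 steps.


TV distance bound <= (1-delta)^n
= (1 - 0.2700)^8
= 0.7300^8
= 0.0806

0.0806


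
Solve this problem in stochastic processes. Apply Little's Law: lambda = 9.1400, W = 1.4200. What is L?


Little's Law: L = lambda * W
= 9.1400 * 1.4200
= 12.9788

12.9788


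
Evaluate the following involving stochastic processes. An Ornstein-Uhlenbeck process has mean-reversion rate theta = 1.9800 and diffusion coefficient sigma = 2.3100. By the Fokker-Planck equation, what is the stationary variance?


Stationary variance = sigma^2 / (2*theta)
= 2.3100^2 / (2*1.9800)
= 5.3361 / 3.9600
= 1.3475

1.3475


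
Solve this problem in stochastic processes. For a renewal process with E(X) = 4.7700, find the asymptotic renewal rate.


Long-run renewal rate = 1/E(X)
= 1/4.7700
= 0.2096

0.2096


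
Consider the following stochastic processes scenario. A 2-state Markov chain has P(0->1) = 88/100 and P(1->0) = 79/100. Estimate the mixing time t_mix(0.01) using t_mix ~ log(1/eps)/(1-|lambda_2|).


lambda_2 = |1 - p01 - p10| = |1 - 0.8800 - 0.7900| = 0.6700
t_mix ~ log(1/eps)/(1 - |lambda_2|)
= log(100)/(1 - 0.6700) = 4.6052/0.3300
= 13.9551

13.9551


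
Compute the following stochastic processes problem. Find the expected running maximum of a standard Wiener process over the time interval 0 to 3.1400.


E(max B(s)) = sqrt(2t/pi)
= sqrt(2*3.1400/pi)
= sqrt(1.9990)
= 1.4139

1.4139


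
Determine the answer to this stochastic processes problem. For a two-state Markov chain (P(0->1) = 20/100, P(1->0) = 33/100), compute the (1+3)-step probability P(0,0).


P^4 = P^1 * P^3
Computing via matrix multiplication of the transition matrix.
Entry (0,0) of P^4 = 0.6411

0.6411


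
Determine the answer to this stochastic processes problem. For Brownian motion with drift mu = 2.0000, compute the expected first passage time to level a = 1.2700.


Expected first passage time = a/mu
= 1.2700/2.0000
= 0.6350

0.6350


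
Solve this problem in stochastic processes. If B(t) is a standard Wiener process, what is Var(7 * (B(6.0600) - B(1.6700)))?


Var(alpha*(B(t)-B(s))) = alpha^2 * (t-s)
= 7^2 * (6.0600 - 1.6700)
= 49 * 4.3900
= 215.1100

215.1100


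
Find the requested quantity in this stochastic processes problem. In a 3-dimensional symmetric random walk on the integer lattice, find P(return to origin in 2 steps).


P(return in 2 steps) = P(reverse first step) = 1/(2d)
= 1/6
= 0.1667

0.1667


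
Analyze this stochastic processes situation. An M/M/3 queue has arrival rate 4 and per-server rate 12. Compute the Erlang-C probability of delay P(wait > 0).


a = lambda/mu = 0.3333
rho = a/c = 0.1111
Erlang-C formula applied:
C(c,a) = 0.0050

0.0050


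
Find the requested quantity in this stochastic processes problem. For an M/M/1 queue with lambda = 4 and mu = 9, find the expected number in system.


rho = 4/9 = 0.4444
L = rho/(1-rho)
= 0.4444/0.5556
= 0.8000

0.8000


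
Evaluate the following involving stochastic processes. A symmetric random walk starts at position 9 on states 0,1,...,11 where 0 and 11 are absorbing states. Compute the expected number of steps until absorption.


For symmetric RW on 0,...,N with absorbing barriers, E(i) = i*(N-i)
E(9) = 9 * 2 = 18

18


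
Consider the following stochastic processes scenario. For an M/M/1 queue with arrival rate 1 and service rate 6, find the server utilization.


rho = lambda/mu
= 1/6
= 0.1667

0.1667


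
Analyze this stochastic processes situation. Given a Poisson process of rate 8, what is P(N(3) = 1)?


P(N(t)=k) = (lambda*t)^k * exp(-lambda*t) / k!
lambda*t = 24
= 24^1 * exp(-24) / 1!
= 24 * 3.7751e-11 / 1
= 9.0603e-10

9.0603e-10


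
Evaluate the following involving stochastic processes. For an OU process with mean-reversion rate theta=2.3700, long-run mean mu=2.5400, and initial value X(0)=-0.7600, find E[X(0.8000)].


E[X(t)] = mu + (X(0) - mu)*exp(-theta*t)
= 2.5400 + (-0.7600 - 2.5400)*exp(-2.3700*0.8000)
= 2.5400 + -3.3000 * 0.1502
= 2.0444

2.0444
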